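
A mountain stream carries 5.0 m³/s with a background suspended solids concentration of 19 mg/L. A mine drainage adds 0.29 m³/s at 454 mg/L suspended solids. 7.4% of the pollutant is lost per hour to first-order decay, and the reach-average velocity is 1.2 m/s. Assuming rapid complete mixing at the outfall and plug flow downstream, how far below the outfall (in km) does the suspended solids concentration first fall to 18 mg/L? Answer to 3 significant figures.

Flow-weighted average: C = (5.000·19.00 + 0.2900·454.0) / 5.290 = 226.7/5.290 = 42.85 mg/L.
7.4%/h lost → k = −ln(1 − 0.074) = 0.07688 h⁻¹.
Set 42.85·exp(−k·t) = 18 → t = ln(42.85/18)/k = 40610 s = 11.28 h.
Distance = v·t = 1.2·40610 = 48730 m = 48.73 km.

48.7 km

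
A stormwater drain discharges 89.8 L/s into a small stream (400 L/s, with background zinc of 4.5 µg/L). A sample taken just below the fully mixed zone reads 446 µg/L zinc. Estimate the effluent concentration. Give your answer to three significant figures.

2410 µg/L

Mass balance: 400.0·4.500 + 89.80·Cₑ = 489.8·446.0
→ Cₑ = (489.8·446.0 − 400.0·4.500) / 89.80 = 2413 µg/L.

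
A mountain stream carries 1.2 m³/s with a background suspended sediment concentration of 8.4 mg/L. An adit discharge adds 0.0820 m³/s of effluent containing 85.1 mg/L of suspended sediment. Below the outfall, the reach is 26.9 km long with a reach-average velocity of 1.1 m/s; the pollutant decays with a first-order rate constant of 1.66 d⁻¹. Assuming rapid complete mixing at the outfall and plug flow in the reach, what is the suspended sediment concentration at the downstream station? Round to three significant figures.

8.32 mg/L

Conservation of mass: C = (1.200·8.400 + 0.08200·85.10) / 1.282 = 17.06/1.282 = 13.31 mg/L.
Travel time t = 26.9·1000 / 1.1 = 24450 s = 6.793 h.
After decay, C = 13.31 × e^(−kt) = 13.31 × 0.6251 = 8.318 mg/L.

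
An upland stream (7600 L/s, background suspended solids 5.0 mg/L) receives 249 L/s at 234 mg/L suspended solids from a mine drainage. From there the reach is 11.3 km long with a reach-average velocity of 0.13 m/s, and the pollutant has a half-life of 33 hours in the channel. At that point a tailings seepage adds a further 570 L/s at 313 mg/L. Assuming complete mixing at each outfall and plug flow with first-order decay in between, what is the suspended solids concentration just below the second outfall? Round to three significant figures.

28.1 mg/L

After mixing, C = (7600·5.000 + 249.0·234.0) / 7849 = 96270/7849 = 12.26 mg/L; combined flow 7849 L/s.
Travel time t = 11.3·1000 / 0.13 = 86920 s = 24.15 h.
Half-life 33 h → k = ln 2 / 33 = 0.02100 h⁻¹ = 0.5041 d⁻¹.
After decay, C = 12.26 × e^(−kt) = 12.26 × 0.6022 = 7.386 mg/L.
Second outfall: C = (7849·7.386 + 570.0·313.0)/8419 = 28.08 mg/L.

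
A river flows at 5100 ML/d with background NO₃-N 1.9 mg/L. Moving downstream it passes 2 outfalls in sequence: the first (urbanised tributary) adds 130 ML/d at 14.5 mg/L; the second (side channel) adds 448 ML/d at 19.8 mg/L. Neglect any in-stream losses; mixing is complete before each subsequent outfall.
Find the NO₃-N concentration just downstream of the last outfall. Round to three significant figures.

3.60 mg/L

Below outfall 1: Q → 5230 ML/d, C = (5100·1.900 + 130.0·14.50)/5230 = 2.213 mg/L.
Below outfall 2: Q → 5678 ML/d, C = (5230·2.213 + 448.0·19.80)/5678 = 3.601 mg/L.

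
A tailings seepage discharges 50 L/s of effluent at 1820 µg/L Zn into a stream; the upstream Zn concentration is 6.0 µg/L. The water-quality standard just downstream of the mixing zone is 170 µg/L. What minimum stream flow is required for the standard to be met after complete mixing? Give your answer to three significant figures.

503 L/s

Set C_mix = 170: (Q·6.000 + 50.00·1820) / (Q + 50.00) = 170
→ Q = 50.00·(1820 − 170)/(170 − 6.000) = 503.0 L/s.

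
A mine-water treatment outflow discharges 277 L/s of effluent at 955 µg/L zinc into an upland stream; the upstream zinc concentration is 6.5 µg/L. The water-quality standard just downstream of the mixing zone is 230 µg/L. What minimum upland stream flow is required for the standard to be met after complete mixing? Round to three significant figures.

Set C_mix = 230: (Q·6.500 + 277.0·955.0) / (Q + 277.0) = 230
→ Q = 277.0·(955.0 − 230)/(230 − 6.500) = 898.5 L/s.

899 L/s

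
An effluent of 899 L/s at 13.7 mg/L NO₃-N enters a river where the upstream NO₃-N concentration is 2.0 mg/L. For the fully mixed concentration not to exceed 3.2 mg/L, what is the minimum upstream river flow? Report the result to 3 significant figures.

7870 L/s

Set C_mix = 3.2: (Q·2.000 + 899.0·13.70) / (Q + 899.0) = 3.2
→ Q = 899.0·(13.70 − 3.2)/(3.2 − 2.000) = 7866 L/s.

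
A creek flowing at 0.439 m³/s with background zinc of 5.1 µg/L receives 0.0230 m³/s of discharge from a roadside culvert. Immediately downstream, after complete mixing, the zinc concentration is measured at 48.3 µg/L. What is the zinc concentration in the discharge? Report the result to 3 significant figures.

Mass balance: 0.4390·5.100 + 0.02300·Cₑ = 0.4620·48.30
→ Cₑ = (0.4620·48.30 − 0.4390·5.100) / 0.02300 = 872.9 µg/L.

873 µg/L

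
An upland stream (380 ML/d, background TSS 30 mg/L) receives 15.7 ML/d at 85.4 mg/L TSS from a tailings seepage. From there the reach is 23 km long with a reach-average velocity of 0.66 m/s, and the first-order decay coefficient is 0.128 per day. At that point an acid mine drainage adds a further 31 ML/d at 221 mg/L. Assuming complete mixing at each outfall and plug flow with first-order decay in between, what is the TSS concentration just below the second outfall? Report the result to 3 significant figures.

Flow-weighted average: C = (380.0·30.00 + 15.70·85.40) / 395.7 = 12740/395.7 = 32.20 mg/L; combined flow 395.7 ML/d.
Travel time t = 23·1000 / 0.66 = 34850 s = 9.680 h.
First-order decay: C = 32.20·exp(−k·t) = 32.20·0.9497 = 30.58 mg/L.
Second outfall: C = (395.7·30.58 + 31.00·221.0)/426.7 = 44.41 mg/L.

44.4 mg/L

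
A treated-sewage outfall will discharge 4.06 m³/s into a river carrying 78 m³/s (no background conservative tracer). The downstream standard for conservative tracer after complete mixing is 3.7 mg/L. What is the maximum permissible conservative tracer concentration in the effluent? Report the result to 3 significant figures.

74.8 mg/L

At the limit, (Qr·Cr + Qe·Cₑ)/(Qr + Qe) = 3.7:
Cₑ = (82.06·3.7 − 78.00·0) / 4.060 = 74.78 mg/L.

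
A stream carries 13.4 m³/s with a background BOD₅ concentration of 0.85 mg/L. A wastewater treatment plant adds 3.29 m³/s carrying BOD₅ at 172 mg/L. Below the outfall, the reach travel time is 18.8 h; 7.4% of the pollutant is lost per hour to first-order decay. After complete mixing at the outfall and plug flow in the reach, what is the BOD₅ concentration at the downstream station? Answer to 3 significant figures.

8.15 mg/L

Flow-weighted average: C = (13.40·0.8500 + 3.290·172.0) / 16.69 = 577.3/16.69 = 34.59 mg/L.
7.4%/h lost → k = −ln(1 − 0.074) = 0.07688 h⁻¹.
After decay, C = 34.59 × e^(−kt) = 34.59 × 0.2357 = 8.151 mg/L.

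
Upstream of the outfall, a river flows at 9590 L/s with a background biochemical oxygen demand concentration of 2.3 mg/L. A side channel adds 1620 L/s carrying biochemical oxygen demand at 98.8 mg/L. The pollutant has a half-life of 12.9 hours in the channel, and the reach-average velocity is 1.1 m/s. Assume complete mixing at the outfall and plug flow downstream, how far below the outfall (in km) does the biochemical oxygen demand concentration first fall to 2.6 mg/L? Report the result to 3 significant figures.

135 km

Mixed concentration C = ΣQC/ΣQ = (9590·2.300 + 1620·98.80) / 11210 = 182100/11210 = 16.25 mg/L.
Half-life 12.9 h → k = ln 2 / 12.9 = 0.05373 h⁻¹ = 1.290 d⁻¹.
Set 16.25·exp(−k·t) = 2.6 → t = ln(16.25/2.6)/k = 122800 s = 34.10 h.
Distance = v·t = 1.1·122800 = 135000 m = 135.0 km.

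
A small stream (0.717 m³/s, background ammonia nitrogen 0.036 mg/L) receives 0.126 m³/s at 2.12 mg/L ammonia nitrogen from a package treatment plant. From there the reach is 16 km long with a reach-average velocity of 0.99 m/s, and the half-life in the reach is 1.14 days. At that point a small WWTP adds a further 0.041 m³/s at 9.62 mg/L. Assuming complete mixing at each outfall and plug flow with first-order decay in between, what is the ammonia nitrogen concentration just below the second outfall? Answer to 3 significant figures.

Mass balance: C = (0.7170·0.03600 + 0.1260·2.120) / 0.8430 = 0.2929/0.8430 = 0.3475 mg/L; combined flow 0.8430 m³/s.
Travel time t = 16·1000 / 0.99 = 16160 s = 4.489 h.
Half-life 1.14 d → k = ln 2 / 1.14 = 0.6080 d⁻¹.
After decay, C = 0.3475 × e^(−kt) = 0.3475 × 0.8925 = 0.3101 mg/L.
At the second outfall, C = (0.8430·0.3101 + 0.04100·9.620) / (0.8430 + 0.04100) = 0.7419 mg/L.

0.742 mg/L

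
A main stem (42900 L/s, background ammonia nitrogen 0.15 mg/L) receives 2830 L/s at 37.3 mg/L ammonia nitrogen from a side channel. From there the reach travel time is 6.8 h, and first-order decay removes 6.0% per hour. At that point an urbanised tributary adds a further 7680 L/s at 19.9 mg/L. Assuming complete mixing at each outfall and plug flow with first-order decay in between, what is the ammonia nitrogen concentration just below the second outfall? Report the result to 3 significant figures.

Flow-weighted average: C = (42900·0.1500 + 2830·37.30) / 45730 = 112000/45730 = 2.449 mg/L; combined flow 45730 L/s.
6.0%/h lost → k = −ln(1 − 0.06) = 0.06188 h⁻¹.
First-order decay: C = 2.449·exp(−k·t) = 2.449·0.6566 = 1.608 mg/L.
At the second outfall, C = (45730·1.608 + 7680·19.90) / (45730 + 7680) = 4.238 mg/L.

4.24 mg/L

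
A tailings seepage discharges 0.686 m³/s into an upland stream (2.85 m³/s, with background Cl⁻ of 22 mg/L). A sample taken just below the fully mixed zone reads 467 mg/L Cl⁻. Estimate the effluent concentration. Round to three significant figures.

2320 mg/L

Mass balance: 2.850·22.00 + 0.6860·Cₑ = 3.536·467.0
→ Cₑ = (3.536·467.0 − 2.850·22.00) / 0.6860 = 2316 mg/L.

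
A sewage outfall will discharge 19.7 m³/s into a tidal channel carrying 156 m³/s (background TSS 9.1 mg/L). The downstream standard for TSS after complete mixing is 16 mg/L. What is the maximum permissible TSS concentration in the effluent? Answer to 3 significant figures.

At the limit, (Qr·Cr + Qe·Cₑ)/(Qr + Qe) = 16:
Cₑ = (175.7·16 − 156.0·9.100) / 19.70 = 70.64 mg/L.

70.6 mg/L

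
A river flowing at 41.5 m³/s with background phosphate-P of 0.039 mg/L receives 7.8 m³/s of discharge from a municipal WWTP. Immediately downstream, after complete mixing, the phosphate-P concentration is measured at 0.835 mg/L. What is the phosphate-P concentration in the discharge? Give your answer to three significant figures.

Mass balance: 41.50·0.03900 + 7.800·Cₑ = 49.30·0.8350
→ Cₑ = (49.30·0.8350 − 41.50·0.03900) / 7.800 = 5.070 mg/L.

5.07 mg/L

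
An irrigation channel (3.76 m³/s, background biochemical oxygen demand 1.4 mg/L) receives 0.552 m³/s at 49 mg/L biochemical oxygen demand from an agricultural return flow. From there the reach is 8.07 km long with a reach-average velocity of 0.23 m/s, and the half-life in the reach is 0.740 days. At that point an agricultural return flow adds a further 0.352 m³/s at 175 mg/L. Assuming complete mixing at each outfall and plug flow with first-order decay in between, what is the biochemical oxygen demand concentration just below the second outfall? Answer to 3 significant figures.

17.9 mg/L

Mixed concentration C = ΣQC/ΣQ = (3.760·1.400 + 0.5520·49.00) / 4.312 = 32.31/4.312 = 7.494 mg/L; combined flow 4.312 m³/s.
Travel time t = 8.07·1000 / 0.23 = 35090 s = 9.746 h.
Half-life 0.740 d → k = ln 2 / 0.740 = 0.9367 d⁻¹.
Applying C = C₀e^(−kt): 7.494 × 0.6836 = 5.123 mg/L.
Second outfall: C = (4.312·5.123 + 0.3520·175.0)/4.664 = 17.94 mg/L.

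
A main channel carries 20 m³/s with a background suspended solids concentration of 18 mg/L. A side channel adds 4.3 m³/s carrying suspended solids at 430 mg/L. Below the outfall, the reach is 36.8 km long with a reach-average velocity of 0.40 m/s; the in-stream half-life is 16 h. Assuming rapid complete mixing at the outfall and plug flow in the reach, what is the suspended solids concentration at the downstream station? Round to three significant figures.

Conservation of mass: C = (20.00·18.00 + 4.300·430.0) / 24.30 = 2209/24.30 = 90.91 mg/L.
Travel time t = 36.8·1000 / 0.40 = 92000 s = 25.56 h.
Half-life 16 h → k = ln 2 / 16 = 0.04332 h⁻¹ = 1.040 d⁻¹.
First-order decay: C = 90.91·exp(−k·t) = 90.91·0.3305 = 30.05 mg/L.

30.0 mg/L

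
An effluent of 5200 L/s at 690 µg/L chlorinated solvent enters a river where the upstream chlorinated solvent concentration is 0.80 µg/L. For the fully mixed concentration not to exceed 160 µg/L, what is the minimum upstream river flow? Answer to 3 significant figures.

17300 L/s

Set C_mix = 160: (Q·0.8000 + 5200·690.0) / (Q + 5200) = 160
→ Q = 5200·(690.0 − 160)/(160 − 0.8000) = 17310 L/s.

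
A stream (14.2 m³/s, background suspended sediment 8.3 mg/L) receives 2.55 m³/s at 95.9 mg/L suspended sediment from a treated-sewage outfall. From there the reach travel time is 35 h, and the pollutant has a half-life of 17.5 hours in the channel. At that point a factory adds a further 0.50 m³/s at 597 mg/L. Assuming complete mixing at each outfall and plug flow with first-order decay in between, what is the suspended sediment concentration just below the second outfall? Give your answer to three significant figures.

Flow-weighted average: C = (14.20·8.300 + 2.550·95.90) / 16.75 = 362.4/16.75 = 21.64 mg/L; combined flow 16.75 m³/s.
Half-life 17.5 h → k = ln 2 / 17.5 = 0.03961 h⁻¹ = 0.9506 d⁻¹.
First-order decay: C = 21.64·exp(−k·t) = 21.64·0.2500 = 5.409 mg/L.
Second outfall: C = (16.75·5.409 + 0.5000·597.0)/17.25 = 22.56 mg/L.

22.6 mg/L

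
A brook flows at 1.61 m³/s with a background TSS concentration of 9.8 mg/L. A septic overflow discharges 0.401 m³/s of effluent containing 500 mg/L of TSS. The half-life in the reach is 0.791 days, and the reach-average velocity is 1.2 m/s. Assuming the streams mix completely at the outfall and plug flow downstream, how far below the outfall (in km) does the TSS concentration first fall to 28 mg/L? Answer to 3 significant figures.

159 km

Mixed concentration C = ΣQC/ΣQ = (1.610·9.800 + 0.4010·500.0) / 2.011 = 216.3/2.011 = 107.5 mg/L.
Half-life 0.791 d → k = ln 2 / 0.791 = 0.8763 d⁻¹.
Set 107.5·exp(−k·t) = 28 → t = ln(107.5/28)/k = 132700 s = 36.86 h.
Distance = v·t = 1.2·132700 = 159200 m = 159.2 km.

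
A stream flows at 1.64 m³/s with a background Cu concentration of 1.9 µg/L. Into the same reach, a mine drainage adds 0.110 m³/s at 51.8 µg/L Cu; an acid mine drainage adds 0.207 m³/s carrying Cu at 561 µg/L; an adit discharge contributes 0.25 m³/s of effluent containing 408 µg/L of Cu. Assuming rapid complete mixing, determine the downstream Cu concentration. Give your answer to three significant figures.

Conservation of mass: C = (1.640·1.900 + 0.1100·51.80 + 0.2070·561.0 + 0.2500·408.0) / 2.207 = 226.9/2.207 = 102.8 µg/L.

103 µg/L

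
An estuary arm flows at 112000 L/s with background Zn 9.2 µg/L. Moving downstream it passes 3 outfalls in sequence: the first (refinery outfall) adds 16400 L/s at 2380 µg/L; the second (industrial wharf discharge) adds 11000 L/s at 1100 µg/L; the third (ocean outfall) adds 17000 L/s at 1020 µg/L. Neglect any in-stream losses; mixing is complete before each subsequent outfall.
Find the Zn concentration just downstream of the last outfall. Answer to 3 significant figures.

444 µg/L

Below outfall 1: Q → 128400 L/s, C = (112000·9.200 + 16400·2380)/128400 = 312.0 µg/L.
Below outfall 2: Q → 139400 L/s, C = (128400·312.0 + 11000·1100)/139400 = 374.2 µg/L.
Below outfall 3: Q → 156400 L/s, C = (139400·374.2 + 17000·1020)/156400 = 444.4 µg/L.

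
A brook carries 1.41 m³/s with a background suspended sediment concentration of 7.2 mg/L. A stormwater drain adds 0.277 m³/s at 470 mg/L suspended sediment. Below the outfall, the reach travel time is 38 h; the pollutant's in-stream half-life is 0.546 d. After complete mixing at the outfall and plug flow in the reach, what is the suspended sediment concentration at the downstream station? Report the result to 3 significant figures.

11.1 mg/L

Mixed concentration C = ΣQC/ΣQ = (1.410·7.200 + 0.2770·470.0) / 1.687 = 140.3/1.687 = 83.19 mg/L.
Half-life 0.546 d → k = ln 2 / 0.546 = 1.270 d⁻¹.
First-order decay: C = 83.19·exp(−k·t) = 83.19·0.1340 = 11.15 mg/L.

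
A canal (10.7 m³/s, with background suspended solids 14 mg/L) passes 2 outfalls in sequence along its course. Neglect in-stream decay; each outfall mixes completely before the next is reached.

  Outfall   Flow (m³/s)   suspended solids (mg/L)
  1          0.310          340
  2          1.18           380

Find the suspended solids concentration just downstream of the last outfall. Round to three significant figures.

Below outfall 1: Q → 11.01 m³/s, C = (10.70·14.00 + 0.3100·340.0)/11.01 = 23.18 mg/L.
Below outfall 2: Q → 12.19 m³/s, C = (11.01·23.18 + 1.180·380.0)/12.19 = 57.72 mg/L.

57.7 mg/L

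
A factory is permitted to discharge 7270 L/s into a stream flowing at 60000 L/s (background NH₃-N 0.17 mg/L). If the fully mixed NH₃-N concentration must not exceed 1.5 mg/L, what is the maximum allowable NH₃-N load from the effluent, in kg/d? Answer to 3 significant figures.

7840 kg/d

Mass balance at the limit: 60000·0.1700 + 7270·Cₑ = 67270·1.5 → Cₑ = 12.48 mg/L.
7270 L/s = 7.270 m³/s. Load = 7.270 m³/s × 12.48 g/m³ × 86 400 s/d = 7837 kg/d.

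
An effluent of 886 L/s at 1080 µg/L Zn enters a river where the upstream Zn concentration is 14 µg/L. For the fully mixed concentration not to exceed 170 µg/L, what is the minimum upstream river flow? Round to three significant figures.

5170 L/s

Set C_mix = 170: (Q·14.00 + 886.0·1080) / (Q + 886.0) = 170
→ Q = 886.0·(1080 − 170)/(170 − 14.00) = 5168 L/s.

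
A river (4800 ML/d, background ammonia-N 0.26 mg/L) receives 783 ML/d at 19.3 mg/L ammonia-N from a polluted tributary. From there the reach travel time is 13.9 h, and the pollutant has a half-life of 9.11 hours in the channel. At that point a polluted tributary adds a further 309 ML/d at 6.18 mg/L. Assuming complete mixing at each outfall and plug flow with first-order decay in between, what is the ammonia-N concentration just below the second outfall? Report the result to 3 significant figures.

After mixing, C = (4800·0.2600 + 783.0·19.30) / 5583 = 16360/5583 = 2.930 mg/L; combined flow 5583 ML/d.
Half-life 9.11 h → k = ln 2 / 9.11 = 0.07609 h⁻¹ = 1.826 d⁻¹.
First-order decay: C = 2.930·exp(−k·t) = 2.930·0.3473 = 1.018 mg/L.
At the second outfall, C = (5583·1.018 + 309.0·6.180) / (5583 + 309.0) = 1.288 mg/L.

1.29 mg/L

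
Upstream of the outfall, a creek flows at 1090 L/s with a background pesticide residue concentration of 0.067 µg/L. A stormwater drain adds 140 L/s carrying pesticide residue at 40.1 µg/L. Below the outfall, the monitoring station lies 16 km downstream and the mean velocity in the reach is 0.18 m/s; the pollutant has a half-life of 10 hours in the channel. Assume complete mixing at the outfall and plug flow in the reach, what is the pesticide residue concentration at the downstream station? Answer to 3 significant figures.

Conservation of mass: C = (1090·0.06700 + 140.0·40.10) / 1230 = 5687/1230 = 4.624 µg/L.
Travel time t = 16·1000 / 0.18 = 88890 s = 24.69 h.
Half-life 10 h → k = ln 2 / 10 = 0.06931 h⁻¹ = 1.664 d⁻¹.
After decay, C = 4.624 × e^(−kt) = 4.624 × 0.1806 = 0.8350 µg/L.

0.835 µg/L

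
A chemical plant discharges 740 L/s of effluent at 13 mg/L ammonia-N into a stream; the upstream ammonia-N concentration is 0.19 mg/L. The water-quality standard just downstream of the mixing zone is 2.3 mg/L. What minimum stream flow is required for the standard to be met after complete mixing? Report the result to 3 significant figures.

3750 L/s

Set C_mix = 2.3: (Q·0.1900 + 740.0·13.00) / (Q + 740.0) = 2.3
→ Q = 740.0·(13.00 − 2.3)/(2.3 − 0.1900) = 3753 L/s.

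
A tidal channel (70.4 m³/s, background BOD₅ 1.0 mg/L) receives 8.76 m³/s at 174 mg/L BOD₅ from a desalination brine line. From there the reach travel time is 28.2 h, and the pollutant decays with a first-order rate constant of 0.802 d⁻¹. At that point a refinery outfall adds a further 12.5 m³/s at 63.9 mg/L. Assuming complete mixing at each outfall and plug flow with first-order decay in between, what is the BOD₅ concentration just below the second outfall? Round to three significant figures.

15.5 mg/L

Flow-weighted average: C = (70.40·1.000 + 8.760·174.0) / 79.16 = 1595/79.16 = 20.14 mg/L; combined flow 79.16 m³/s.
Decay over the reach: 20.14·exp(−kt) = 20.14·0.3897 = 7.851 mg/L.
At the second outfall, C = (79.16·7.851 + 12.50·63.90) / (79.16 + 12.50) = 15.49 mg/L.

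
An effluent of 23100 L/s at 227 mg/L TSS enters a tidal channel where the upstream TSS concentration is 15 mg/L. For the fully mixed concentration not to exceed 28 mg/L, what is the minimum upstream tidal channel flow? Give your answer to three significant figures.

Set C_mix = 28: (Q·15.00 + 23100·227.0) / (Q + 23100) = 28
→ Q = 23100·(227.0 − 28)/(28 − 15.00) = 353600 L/s.

354000 L/s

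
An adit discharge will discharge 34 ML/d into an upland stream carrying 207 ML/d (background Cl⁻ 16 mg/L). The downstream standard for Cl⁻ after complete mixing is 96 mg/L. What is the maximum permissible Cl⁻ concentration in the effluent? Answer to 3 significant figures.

At the limit, (Qr·Cr + Qe·Cₑ)/(Qr + Qe) = 96:
Cₑ = (241.0·96 − 207.0·16.00) / 34.00 = 583.1 mg/L.

583 mg/L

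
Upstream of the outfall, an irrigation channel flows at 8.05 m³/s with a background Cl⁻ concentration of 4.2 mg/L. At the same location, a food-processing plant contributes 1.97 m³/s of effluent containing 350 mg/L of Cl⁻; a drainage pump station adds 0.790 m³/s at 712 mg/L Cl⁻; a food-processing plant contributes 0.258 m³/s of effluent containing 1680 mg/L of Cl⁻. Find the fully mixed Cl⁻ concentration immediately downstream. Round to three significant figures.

155 mg/L

Conservation of mass: C = (8.050·4.200 + 1.970·350.0 + 0.7900·712.0 + 0.2580·1680) / 11.07 = 1719/11.07 = 155.3 mg/L.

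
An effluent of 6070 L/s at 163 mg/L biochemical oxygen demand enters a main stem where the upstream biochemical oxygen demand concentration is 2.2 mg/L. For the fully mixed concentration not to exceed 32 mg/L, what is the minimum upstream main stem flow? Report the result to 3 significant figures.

Set C_mix = 32: (Q·2.200 + 6070·163.0) / (Q + 6070) = 32
→ Q = 6070·(163.0 − 32)/(32 − 2.200) = 26680 L/s.

26700 L/s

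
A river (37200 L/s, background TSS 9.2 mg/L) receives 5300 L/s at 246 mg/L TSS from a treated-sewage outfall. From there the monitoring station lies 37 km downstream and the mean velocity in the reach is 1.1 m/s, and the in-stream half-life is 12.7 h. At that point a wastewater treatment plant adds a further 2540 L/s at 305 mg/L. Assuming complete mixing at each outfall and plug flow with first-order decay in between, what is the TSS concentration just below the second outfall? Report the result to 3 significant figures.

Flow-weighted average: C = (37200·9.200 + 5300·246.0) / 42500 = 1646000/42500 = 38.73 mg/L; combined flow 42500 L/s.
Travel time t = 37·1000 / 1.1 = 33640 s = 9.343 h.
Half-life 12.7 h → k = ln 2 / 12.7 = 0.05458 h⁻¹ = 1.310 d⁻¹.
First-order decay: C = 38.73·exp(−k·t) = 38.73·0.6005 = 23.26 mg/L.
At the second outfall, C = (42500·23.26 + 2540·305.0) / (42500 + 2540) = 39.15 mg/L.

39.1 mg/L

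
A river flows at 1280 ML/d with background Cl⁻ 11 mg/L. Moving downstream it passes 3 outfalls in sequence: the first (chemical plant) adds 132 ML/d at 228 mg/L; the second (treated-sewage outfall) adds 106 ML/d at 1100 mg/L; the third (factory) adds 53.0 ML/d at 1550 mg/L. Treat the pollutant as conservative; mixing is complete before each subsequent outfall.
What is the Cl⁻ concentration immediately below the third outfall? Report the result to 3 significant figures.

155 mg/L

Below outfall 1: Q → 1412 ML/d, C = (1280·11.00 + 132.0·228.0)/1412 = 31.29 mg/L.
Below outfall 2: Q → 1518 ML/d, C = (1412·31.29 + 106.0·1100)/1518 = 105.9 mg/L.
Below outfall 3: Q → 1571 ML/d, C = (1518·105.9 + 53.00·1550)/1571 = 154.6 mg/L.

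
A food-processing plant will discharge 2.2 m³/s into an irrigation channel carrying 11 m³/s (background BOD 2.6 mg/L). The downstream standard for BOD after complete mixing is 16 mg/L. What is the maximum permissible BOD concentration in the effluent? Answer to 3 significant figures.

At the limit, (Qr·Cr + Qe·Cₑ)/(Qr + Qe) = 16:
Cₑ = (13.20·16 − 11.00·2.600) / 2.200 = 83.00 mg/L.

83.0 mg/L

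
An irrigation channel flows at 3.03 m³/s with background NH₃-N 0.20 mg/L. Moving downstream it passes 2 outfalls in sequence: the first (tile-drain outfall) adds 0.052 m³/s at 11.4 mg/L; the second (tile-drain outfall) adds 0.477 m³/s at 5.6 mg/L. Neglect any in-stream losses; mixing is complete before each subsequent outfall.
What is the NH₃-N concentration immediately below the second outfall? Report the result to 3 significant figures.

After outfall 1: Q = 3.030 + 0.05200 = 3.082 m³/s; C = (3.030·0.2000 + 0.05200·11.40)/3.082 = 0.3890 mg/L.
After outfall 2: Q = 3.082 + 0.4770 = 3.559 m³/s; C = (3.082·0.3890 + 0.4770·5.600)/3.559 = 1.087 mg/L.

1.09 mg/L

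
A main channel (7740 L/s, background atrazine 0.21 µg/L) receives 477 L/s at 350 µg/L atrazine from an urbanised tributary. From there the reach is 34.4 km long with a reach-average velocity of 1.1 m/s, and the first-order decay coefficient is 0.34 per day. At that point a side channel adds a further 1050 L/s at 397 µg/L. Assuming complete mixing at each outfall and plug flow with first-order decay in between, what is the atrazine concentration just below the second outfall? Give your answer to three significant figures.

61.1 µg/L

Mass balance: C = (7740·0.2100 + 477.0·350.0) / 8217 = 168600/8217 = 20.52 µg/L; combined flow 8217 L/s.
Travel time t = 34.4·1000 / 1.1 = 31270 s = 8.687 h.
First-order decay: C = 20.52·exp(−k·t) = 20.52·0.8842 = 18.14 µg/L.
At the second outfall, C = (8217·18.14 + 1050·397.0) / (8217 + 1050) = 61.07 µg/L.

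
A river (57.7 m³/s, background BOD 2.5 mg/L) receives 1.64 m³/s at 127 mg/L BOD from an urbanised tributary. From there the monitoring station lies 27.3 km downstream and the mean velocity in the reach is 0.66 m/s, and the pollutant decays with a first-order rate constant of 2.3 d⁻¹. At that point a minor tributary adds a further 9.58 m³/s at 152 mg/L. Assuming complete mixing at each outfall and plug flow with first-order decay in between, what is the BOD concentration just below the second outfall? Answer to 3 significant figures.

After mixing, C = (57.70·2.500 + 1.640·127.0) / 59.34 = 352.5/59.34 = 5.941 mg/L; combined flow 59.34 m³/s.
Travel time t = 27.3·1000 / 0.66 = 41360 s = 11.49 h.
Applying C = C₀e^(−kt): 5.941 × 0.3325 = 1.975 mg/L.
Second outfall: C = (59.34·1.975 + 9.580·152.0)/68.92 = 22.83 mg/L.

22.8 mg/L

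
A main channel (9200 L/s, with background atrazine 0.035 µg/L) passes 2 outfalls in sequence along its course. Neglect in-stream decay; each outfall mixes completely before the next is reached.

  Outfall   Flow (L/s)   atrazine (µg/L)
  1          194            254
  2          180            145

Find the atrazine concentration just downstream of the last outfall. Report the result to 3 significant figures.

7.91 µg/L

Outfall 1: combined Q = 9394 L/s; C = (9200·0.03500 + 194.0·254.0)/9394 = 5.280 µg/L.
Outfall 2: combined Q = 9574 L/s; C = (9394·5.280 + 180.0·145.0)/9574 = 7.907 µg/L.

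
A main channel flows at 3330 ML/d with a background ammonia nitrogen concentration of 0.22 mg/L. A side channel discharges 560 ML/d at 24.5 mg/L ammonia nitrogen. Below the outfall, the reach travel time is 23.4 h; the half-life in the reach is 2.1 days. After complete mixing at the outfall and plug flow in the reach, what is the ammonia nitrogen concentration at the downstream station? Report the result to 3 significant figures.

2.69 mg/L

After mixing, C = (3330·0.2200 + 560.0·24.50) / 3890 = 14450/3890 = 3.715 mg/L.
Half-life 2.1 d → k = ln 2 / 2.1 = 0.3301 d⁻¹.
After decay, C = 3.715 × e^(−kt) = 3.715 × 0.7248 = 2.693 mg/L.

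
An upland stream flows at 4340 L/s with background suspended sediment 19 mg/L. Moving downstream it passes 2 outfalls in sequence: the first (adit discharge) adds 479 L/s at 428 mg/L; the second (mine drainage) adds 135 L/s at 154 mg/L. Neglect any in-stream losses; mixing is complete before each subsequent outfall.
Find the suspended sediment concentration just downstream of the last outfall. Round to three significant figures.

Outfall 1: combined Q = 4819 L/s; C = (4340·19.00 + 479.0·428.0)/4819 = 59.65 mg/L.
Outfall 2: combined Q = 4954 L/s; C = (4819·59.65 + 135.0·154.0)/4954 = 62.22 mg/L.

62.2 mg/L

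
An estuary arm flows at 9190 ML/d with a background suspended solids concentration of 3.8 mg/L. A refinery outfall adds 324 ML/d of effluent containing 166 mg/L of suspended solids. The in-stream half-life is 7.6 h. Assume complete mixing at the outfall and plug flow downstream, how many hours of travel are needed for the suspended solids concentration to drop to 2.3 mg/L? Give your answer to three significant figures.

15.3 h

Flow-weighted average: C = (9190·3.800 + 324.0·166.0) / 9514 = 88710/9514 = 9.324 mg/L.
Half-life 7.6 h → k = ln 2 / 7.6 = 0.09120 h⁻¹ = 2.189 d⁻¹.
9.324·exp(−k·t) = 2.3 → t = ln(9.324/2.3)/k = 55250 s = 15.35 h.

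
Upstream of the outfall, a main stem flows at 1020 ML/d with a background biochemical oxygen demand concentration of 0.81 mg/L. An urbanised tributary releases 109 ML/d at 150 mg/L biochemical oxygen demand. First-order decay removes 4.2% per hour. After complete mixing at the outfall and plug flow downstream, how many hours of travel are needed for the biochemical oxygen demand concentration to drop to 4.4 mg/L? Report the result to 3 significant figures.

28.9 h

Mixed concentration C = ΣQC/ΣQ = (1020·0.8100 + 109.0·150.0) / 1129 = 17180/1129 = 15.21 mg/L.
4.2%/h lost → k = −ln(1 − 0.042) = 0.04291 h⁻¹.
15.21·exp(−k·t) = 4.4 → t = ln(15.21/4.4)/k = 104100 s = 28.91 h.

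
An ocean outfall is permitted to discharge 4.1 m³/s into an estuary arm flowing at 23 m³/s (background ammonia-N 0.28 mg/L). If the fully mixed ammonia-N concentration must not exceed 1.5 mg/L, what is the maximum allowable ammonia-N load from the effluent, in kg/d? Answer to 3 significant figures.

Mass balance at the limit: 23.00·0.2800 + 4.100·Cₑ = 27.10·1.5 → Cₑ = 8.344 mg/L.
Load = 4.100 m³/s × 8.344 g/m³ × 86 400 s/d = 2956 kg/d.

2960 kg/d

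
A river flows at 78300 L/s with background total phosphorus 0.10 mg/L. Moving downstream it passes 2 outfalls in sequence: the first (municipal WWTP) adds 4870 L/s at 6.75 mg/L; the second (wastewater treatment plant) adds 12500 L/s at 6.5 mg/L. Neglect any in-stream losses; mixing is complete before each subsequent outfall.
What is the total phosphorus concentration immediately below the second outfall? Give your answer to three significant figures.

Below outfall 1: Q → 83170 L/s, C = (78300·0.1000 + 4870·6.750)/83170 = 0.4894 mg/L.
Below outfall 2: Q → 95670 L/s, C = (83170·0.4894 + 12500·6.500)/95670 = 1.275 mg/L.

1.27 mg/L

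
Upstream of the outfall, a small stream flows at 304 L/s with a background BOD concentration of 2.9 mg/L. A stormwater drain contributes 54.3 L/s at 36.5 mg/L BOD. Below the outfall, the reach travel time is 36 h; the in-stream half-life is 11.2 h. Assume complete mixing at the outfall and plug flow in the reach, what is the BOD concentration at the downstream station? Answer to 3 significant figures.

Mass balance: C = (304.0·2.900 + 54.30·36.50) / 358.3 = 2864/358.3 = 7.992 mg/L.
Half-life 11.2 h → k = ln 2 / 11.2 = 0.06189 h⁻¹ = 1.485 d⁻¹.
First-order decay: C = 7.992·exp(−k·t) = 7.992·0.1077 = 0.8611 mg/L.

0.861 mg/L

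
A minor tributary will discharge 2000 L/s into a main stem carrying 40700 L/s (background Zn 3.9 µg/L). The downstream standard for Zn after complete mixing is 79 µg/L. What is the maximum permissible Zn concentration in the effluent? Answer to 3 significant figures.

1610 µg/L

At the limit, (Qr·Cr + Qe·Cₑ)/(Qr + Qe) = 79:
Cₑ = (42700·79 − 40700·3.900) / 2000 = 1607 µg/L.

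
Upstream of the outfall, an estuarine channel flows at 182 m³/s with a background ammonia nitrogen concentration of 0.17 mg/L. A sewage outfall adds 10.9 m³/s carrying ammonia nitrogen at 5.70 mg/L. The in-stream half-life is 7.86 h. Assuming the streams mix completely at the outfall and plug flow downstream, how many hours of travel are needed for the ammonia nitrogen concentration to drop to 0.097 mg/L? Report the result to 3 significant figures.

Mixed concentration C = ΣQC/ΣQ = (182.0·0.1700 + 10.90·5.700) / 192.9 = 93.07/192.9 = 0.4825 mg/L.
Half-life 7.86 h → k = ln 2 / 7.86 = 0.08819 h⁻¹ = 2.116 d⁻¹.
0.4825·exp(−k·t) = 0.097 → t = ln(0.4825/0.097)/k = 65490 s = 18.19 h.

18.2 h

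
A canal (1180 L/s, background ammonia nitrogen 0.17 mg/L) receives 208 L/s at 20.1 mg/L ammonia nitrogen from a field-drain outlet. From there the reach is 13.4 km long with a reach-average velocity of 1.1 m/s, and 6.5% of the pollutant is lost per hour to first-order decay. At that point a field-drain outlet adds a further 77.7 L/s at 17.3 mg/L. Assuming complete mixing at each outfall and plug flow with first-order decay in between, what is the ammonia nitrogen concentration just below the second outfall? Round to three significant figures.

3.30 mg/L

Conservation of mass: C = (1180·0.1700 + 208.0·20.10) / 1388 = 4381/1388 = 3.157 mg/L; combined flow 1388 L/s.
Travel time t = 13.4·1000 / 1.1 = 12180 s = 3.384 h.
6.5%/h lost → k = −ln(1 − 0.065) = 0.06721 h⁻¹.
First-order decay: C = 3.157·exp(−k·t) = 3.157·0.7966 = 2.515 mg/L.
At the second outfall, C = (1388·2.515 + 77.70·17.30) / (1388 + 77.70) = 3.298 mg/L.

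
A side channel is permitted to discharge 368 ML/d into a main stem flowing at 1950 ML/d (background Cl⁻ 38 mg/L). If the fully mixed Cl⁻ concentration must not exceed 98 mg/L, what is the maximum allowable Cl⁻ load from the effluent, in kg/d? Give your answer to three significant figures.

Mass balance at the limit: 1950·38.00 + 368.0·Cₑ = 2318·98 → Cₑ = 415.9 mg/L.
368.0 ML/d = 4.259 m³/s. Load = 4.259 m³/s × 415.9 g/m³ × 86 400 s/d = 153100 kg/d.

153000 kg/d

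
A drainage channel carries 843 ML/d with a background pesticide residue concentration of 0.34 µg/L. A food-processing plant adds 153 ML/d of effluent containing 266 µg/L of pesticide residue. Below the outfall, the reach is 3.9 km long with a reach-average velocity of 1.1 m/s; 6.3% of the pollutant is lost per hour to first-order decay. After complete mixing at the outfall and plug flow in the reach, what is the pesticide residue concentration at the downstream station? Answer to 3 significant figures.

Conservation of mass: C = (843.0·0.3400 + 153.0·266.0) / 996.0 = 40980/996.0 = 41.15 µg/L.
Travel time t = 3.9·1000 / 1.1 = 3545 s = 0.9848 h.
6.3%/h lost → k = −ln(1 − 0.063) = 0.06507 h⁻¹.
After decay, C = 41.15 × e^(−kt) = 41.15 × 0.9379 = 38.59 µg/L.

38.6 µg/L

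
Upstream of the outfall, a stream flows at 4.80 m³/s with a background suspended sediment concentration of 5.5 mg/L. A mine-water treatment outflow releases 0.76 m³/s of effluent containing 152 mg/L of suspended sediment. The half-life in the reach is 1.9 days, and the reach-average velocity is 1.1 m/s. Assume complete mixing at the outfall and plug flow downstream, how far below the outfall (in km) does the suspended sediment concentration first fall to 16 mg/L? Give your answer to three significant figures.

Mixed concentration C = ΣQC/ΣQ = (4.800·5.500 + 0.7600·152.0) / 5.560 = 141.9/5.560 = 25.53 mg/L.
Half-life 1.9 d → k = ln 2 / 1.9 = 0.3648 d⁻¹.
Set 25.53·exp(−k·t) = 16 → t = ln(25.53/16)/k = 110600 s = 30.73 h.
Distance = v·t = 1.1·110600 = 121700 m = 121.7 km.

122 km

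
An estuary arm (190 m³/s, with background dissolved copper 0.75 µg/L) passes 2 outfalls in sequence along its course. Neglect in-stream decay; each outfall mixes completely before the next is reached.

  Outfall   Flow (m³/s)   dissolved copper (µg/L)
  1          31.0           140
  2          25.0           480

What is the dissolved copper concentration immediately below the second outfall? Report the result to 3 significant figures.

67.0 µg/L

Below outfall 1: Q → 221.0 m³/s, C = (190.0·0.7500 + 31.00·140.0)/221.0 = 20.28 µg/L.
Below outfall 2: Q → 246.0 m³/s, C = (221.0·20.28 + 25.00·480.0)/246.0 = 67.00 µg/L.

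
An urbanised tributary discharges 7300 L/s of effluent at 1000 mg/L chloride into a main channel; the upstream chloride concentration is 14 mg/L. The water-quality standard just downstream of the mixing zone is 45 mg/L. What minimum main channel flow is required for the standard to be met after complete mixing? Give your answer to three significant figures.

225000 L/s

Set C_mix = 45: (Q·14.00 + 7300·1000) / (Q + 7300) = 45
→ Q = 7300·(1000 − 45)/(45 − 14.00) = 224900 L/s.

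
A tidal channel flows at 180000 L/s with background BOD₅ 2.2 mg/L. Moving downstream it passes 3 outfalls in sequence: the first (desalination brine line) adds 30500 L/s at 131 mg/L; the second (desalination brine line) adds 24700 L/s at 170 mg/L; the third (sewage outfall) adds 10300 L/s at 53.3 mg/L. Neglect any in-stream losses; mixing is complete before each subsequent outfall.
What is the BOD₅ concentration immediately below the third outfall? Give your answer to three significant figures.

Outfall 1: combined Q = 210500 L/s; C = (180000·2.200 + 30500·131.0)/210500 = 20.86 mg/L.
Outfall 2: combined Q = 235200 L/s; C = (210500·20.86 + 24700·170.0)/235200 = 36.52 mg/L.
Outfall 3: combined Q = 245500 L/s; C = (235200·36.52 + 10300·53.30)/245500 = 37.23 mg/L.

37.2 mg/L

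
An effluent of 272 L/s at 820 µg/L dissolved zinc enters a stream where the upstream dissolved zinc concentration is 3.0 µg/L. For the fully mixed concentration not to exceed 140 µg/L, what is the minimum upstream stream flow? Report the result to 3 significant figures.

Set C_mix = 140: (Q·3.000 + 272.0·820.0) / (Q + 272.0) = 140
→ Q = 272.0·(820.0 − 140)/(140 − 3.000) = 1350 L/s.

1350 L/s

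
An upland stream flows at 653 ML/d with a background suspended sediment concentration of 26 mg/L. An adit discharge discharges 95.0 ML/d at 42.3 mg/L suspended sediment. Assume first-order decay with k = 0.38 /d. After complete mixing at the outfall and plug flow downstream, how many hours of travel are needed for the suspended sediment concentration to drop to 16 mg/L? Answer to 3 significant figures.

Mass balance: C = (653.0·26.00 + 95.00·42.30) / 748.0 = 21000/748.0 = 28.07 mg/L.
28.07·exp(−k·t) = 16 → t = ln(28.07/16)/k = 127800 s = 35.50 h.

35.5 h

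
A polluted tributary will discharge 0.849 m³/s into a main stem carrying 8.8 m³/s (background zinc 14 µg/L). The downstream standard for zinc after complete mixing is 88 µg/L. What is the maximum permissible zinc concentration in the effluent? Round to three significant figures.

855 µg/L

At the limit, (Qr·Cr + Qe·Cₑ)/(Qr + Qe) = 88:
Cₑ = (9.649·88 − 8.800·14.00) / 0.8490 = 855.0 µg/L.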